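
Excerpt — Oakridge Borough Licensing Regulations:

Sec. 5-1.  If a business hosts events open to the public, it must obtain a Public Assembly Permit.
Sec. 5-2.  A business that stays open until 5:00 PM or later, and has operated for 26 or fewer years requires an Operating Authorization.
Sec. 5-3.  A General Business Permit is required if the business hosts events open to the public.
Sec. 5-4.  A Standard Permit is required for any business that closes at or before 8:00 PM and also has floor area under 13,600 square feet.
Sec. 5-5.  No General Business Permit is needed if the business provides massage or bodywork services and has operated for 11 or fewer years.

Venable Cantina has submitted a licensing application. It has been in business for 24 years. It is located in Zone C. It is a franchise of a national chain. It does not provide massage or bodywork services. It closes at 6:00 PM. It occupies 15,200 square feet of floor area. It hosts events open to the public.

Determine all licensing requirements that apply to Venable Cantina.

General Business Permit, Operating Authorization, Public Assembly Permit

Sec. 5-1. hosts events open to the public → Public Assembly Permit required.
Sec. 5-2. closes 6:00 PM, after 5:00 PM; years in business 24 ≤ 26 → Operating Authorization required.
Sec. 5-3. hosts events open to the public → General Business Permit required.
Sec. 5-4. closes 6:00 PM, at/before 8:00 PM; floor area 15,200 square feet ≥ 13,600 square feet → Standard Permit not required.
Sec. 5-5. does not provide massage or bodywork services; years in business 24 > 11 → General Business Permit exemption does not apply.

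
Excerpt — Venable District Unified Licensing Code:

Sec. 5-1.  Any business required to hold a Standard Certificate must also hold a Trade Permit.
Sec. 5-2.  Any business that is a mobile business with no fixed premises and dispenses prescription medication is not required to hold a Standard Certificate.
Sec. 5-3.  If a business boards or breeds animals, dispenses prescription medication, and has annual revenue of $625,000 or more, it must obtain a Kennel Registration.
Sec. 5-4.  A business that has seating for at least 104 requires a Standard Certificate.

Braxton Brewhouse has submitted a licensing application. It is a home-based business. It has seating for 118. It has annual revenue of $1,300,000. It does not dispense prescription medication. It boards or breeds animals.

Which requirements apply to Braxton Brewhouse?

Standard Certificate, Trade Permit

Sec. 5-1. Standard Certificate is required → Trade Permit also required.
Sec. 5-2. is a home-based business (not: is a mobile business with no fixed premises); does not dispense prescription medication → Standard Certificate exemption does not apply.
Sec. 5-3. boards or breeds animals; does not dispense prescription medication; revenue $1,300,000 ≥ $625,000 → Kennel Registration not required.
Sec. 5-4. seating 118 ≥ 104 → Standard Certificate required.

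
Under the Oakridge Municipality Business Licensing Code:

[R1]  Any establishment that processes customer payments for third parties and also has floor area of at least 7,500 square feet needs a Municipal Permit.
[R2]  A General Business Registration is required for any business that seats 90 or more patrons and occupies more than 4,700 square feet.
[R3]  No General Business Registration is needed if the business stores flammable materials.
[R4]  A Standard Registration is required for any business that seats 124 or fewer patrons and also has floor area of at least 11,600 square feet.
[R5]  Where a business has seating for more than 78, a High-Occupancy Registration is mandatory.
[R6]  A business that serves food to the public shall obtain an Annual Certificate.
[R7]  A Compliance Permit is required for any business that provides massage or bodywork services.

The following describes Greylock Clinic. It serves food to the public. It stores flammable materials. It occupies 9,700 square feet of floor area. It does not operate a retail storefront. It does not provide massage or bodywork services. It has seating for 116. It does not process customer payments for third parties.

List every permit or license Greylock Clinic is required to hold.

Annual Certificate, High-Occupancy Registration

[R1] does not process customer payments for third parties; floor area 9,700 square feet ≥ 7,500 square feet → Municipal Permit not required.
[R2] seating 116 ≥ 90; floor area 9,700 square feet > 4,700 square feet → General Business Registration required.
[R3] stores flammable materials → exempt from General Business Registration.
[R4] seating 116 ≤ 124; floor area 9,700 square feet < 11,600 square feet → Standard Registration not required.
[R5] seating 116 > 78 → High-Occupancy Registration required.
[R6] serves food to the public → Annual Certificate required.
[R7] does not provide massage or bodywork services → Compliance Permit not required.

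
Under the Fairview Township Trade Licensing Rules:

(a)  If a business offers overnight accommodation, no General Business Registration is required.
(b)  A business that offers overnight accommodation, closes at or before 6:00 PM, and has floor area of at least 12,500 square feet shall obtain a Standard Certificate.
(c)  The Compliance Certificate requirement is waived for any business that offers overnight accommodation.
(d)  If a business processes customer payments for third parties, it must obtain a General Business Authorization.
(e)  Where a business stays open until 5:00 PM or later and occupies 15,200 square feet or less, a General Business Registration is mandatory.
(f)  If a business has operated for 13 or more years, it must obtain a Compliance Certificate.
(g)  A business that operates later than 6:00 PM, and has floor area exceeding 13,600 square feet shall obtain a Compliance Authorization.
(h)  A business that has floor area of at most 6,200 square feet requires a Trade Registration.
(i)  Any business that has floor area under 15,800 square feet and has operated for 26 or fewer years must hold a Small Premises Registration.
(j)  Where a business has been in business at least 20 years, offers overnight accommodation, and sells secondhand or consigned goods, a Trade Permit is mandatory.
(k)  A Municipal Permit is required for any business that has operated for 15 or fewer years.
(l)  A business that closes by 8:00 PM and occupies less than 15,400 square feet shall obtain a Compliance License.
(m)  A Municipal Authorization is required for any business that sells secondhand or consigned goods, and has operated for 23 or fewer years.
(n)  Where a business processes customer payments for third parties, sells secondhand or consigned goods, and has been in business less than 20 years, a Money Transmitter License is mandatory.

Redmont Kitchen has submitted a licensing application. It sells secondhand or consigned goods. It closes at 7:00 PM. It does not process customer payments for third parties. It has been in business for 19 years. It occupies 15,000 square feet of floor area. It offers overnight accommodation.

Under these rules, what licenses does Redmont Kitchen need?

(a) offers overnight accommodation → exempt from General Business Registration.
(b) offers overnight accommodation; closes 7:00 PM, after 6:00 PM; floor area 15,000 square feet ≥ 12,500 square feet → Standard Certificate not required.
(c) offers overnight accommodation → exempt from Compliance Certificate.
(d) does not process customer payments for third parties → General Business Authorization not required.
(e) closes 7:00 PM, after 5:00 PM; floor area 15,000 square feet ≤ 15,200 square feet → General Business Registration required.
(f) years in business 19 ≥ 13 → Compliance Certificate required.
(g) closes 7:00 PM, after 6:00 PM; floor area 15,000 square feet > 13,600 square feet → Compliance Authorization required.
(h) floor area 15,000 square feet > 6,200 square feet → Trade Registration not required.
(i) floor area 15,000 square feet < 15,800 square feet; years in business 19 ≤ 26 → Small Premises Registration required.
(j) years in business 19 < 20; offers overnight accommodation; sells secondhand or consigned goods → Trade Permit not required.
(k) years in business 19 > 15 → Municipal Permit not required.
(l) closes 7:00 PM, at/before 8:00 PM; floor area 15,000 square feet < 15,400 square feet → Compliance License required.
(m) sells secondhand or consigned goods; years in business 19 ≤ 23 → Municipal Authorization required.
(n) does not process customer payments for third parties; sells secondhand or consigned goods; years in business 19 < 20 → Money Transmitter License not required.

Compliance Authorization, Compliance License, Municipal Authorization, Small Premises Registration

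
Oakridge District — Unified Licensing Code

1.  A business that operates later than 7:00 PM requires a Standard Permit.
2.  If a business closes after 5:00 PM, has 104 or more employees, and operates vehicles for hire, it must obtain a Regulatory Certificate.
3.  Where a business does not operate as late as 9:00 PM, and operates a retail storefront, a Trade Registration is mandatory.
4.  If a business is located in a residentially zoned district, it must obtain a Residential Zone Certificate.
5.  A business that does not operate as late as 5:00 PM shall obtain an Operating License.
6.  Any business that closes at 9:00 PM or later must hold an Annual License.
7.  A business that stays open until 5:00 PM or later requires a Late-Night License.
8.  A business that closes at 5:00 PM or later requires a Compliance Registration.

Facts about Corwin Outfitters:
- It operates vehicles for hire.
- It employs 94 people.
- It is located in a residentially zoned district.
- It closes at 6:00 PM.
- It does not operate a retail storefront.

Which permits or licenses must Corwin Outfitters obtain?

Compliance Registration, Late-Night License, Residential Zone Certificate

1. closes 6:00 PM, at/before 7:00 PM → Standard Permit not required.
2. closes 6:00 PM, after 5:00 PM; employees 94 < 104; operates vehicles for hire → Regulatory Certificate not required.
3. closes 6:00 PM, at/before 9:00 PM; does not operate a retail storefront → Trade Registration not required.
4. is located in a residentially zoned district → Residential Zone Certificate required.
5. closes 6:00 PM, after 5:00 PM → Operating License not required.
6. closes 6:00 PM, at/before 9:00 PM → Annual License not required.
7. closes 6:00 PM, after 5:00 PM → Late-Night License required.
8. closes 6:00 PM, after 5:00 PM → Compliance Registration required.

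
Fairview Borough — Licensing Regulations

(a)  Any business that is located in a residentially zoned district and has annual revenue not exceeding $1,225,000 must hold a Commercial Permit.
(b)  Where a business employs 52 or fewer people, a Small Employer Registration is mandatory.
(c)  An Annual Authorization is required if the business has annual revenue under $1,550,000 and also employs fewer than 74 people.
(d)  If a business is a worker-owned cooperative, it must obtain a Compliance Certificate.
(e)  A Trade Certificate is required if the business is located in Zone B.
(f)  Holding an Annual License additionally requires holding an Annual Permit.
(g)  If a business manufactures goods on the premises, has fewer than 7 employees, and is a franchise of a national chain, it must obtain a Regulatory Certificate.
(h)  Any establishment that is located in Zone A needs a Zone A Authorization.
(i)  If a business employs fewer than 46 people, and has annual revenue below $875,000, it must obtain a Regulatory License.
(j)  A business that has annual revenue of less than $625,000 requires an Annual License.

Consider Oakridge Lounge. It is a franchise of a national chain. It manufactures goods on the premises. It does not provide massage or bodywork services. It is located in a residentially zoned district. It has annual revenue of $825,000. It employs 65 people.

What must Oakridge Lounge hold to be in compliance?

(a) is located in a residentially zoned district; revenue $825,000 ≤ $1,225,000 → Commercial Permit required.
(b) employees 65 > 52 → Small Employer Registration not required.
(c) revenue $825,000 < $1,550,000; employees 65 < 74 → Annual Authorization required.
(d) is a franchise of a national chain (not: is a worker-owned cooperative) → Compliance Certificate not required.
(e) is located in a residentially zoned district (not: is located in Zone B) → Trade Certificate not required.
(f) Annual License is not required → no effect.
(g) manufactures goods on the premises; employees 65 ≥ 7; is a franchise of a national chain → Regulatory Certificate not required.
(h) is located in a residentially zoned district (not: is located in Zone A) → Zone A Authorization not required.
(i) employees 65 ≥ 46; revenue $825,000 < $875,000 → Regulatory License not required.
(j) revenue $825,000 ≥ $625,000 → Annual License not required.

Annual Authorization, Commercial Permit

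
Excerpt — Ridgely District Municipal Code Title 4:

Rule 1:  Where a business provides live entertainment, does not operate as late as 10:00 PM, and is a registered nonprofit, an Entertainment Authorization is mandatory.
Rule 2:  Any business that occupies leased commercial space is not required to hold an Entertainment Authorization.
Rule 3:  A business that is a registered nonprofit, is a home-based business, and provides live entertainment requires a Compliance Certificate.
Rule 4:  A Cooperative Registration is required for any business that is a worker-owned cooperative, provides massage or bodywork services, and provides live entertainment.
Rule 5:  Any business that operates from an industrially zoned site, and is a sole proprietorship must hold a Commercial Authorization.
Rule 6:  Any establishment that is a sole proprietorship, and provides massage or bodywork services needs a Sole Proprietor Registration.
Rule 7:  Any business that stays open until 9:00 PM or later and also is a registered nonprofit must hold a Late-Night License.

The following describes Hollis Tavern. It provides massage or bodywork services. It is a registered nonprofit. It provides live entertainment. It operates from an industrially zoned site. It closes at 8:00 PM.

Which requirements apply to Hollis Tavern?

Rule 1: provides live entertainment; closes 8:00 PM, at/before 10:00 PM; is a registered nonprofit → Entertainment Authorization required.
Rule 2: operates from an industrially zoned site (not: occupies leased commercial space) → Entertainment Authorization exemption does not apply.
Rule 3: is a registered nonprofit; operates from an industrially zoned site (not: is a home-based business); provides live entertainment → Compliance Certificate not required.
Rule 4: is a registered nonprofit (not: is a worker-owned cooperative); provides massage or bodywork services; provides live entertainment → Cooperative Registration not required.
Rule 5: operates from an industrially zoned site; is a registered nonprofit (not: is a sole proprietorship) → Commercial Authorization not required.
Rule 6: is a registered nonprofit (not: is a sole proprietorship); provides massage or bodywork services → Sole Proprietor Registration not required.
Rule 7: closes 8:00 PM, at/before 9:00 PM; is a registered nonprofit → Late-Night License not required.

Entertainment Authorization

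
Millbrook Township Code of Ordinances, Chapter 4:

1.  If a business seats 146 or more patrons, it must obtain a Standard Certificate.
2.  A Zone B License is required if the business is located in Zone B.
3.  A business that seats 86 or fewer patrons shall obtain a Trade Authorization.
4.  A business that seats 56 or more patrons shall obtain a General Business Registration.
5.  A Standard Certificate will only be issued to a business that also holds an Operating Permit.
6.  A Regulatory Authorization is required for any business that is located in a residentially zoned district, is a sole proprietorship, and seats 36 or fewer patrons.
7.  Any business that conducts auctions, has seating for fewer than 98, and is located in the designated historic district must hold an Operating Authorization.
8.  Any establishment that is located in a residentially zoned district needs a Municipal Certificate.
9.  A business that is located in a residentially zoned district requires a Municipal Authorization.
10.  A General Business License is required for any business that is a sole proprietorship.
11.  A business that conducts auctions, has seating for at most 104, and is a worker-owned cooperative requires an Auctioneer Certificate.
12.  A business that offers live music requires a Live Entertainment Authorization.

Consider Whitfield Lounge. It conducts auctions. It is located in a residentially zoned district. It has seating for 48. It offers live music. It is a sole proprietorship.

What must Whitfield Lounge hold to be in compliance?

1. seating 48 < 146 → Standard Certificate not required.
2. is located in a residentially zoned district (not: is located in Zone B) → Zone B License not required.
3. seating 48 ≤ 86 → Trade Authorization required.
4. seating 48 < 56 → General Business Registration not required.
5. Standard Certificate is not required → no effect.
6. is located in a residentially zoned district; is a sole proprietorship; seating 48 > 36 → Regulatory Authorization not required.
7. conducts auctions; seating 48 < 98; is located in a residentially zoned district (not: is located in the designated historic district) → Operating Authorization not required.
8. is located in a residentially zoned district → Municipal Certificate required.
9. is located in a residentially zoned district → Municipal Authorization required.
10. is a sole proprietorship → General Business License required.
11. conducts auctions; seating 48 ≤ 104; is a sole proprietorship (not: is a worker-owned cooperative) → Auctioneer Certificate not required.
12. offers live music → Live Entertainment Authorization required.

General Business License, Live Entertainment Authorization, Municipal Authorization, Municipal Certificate, Trade Authorization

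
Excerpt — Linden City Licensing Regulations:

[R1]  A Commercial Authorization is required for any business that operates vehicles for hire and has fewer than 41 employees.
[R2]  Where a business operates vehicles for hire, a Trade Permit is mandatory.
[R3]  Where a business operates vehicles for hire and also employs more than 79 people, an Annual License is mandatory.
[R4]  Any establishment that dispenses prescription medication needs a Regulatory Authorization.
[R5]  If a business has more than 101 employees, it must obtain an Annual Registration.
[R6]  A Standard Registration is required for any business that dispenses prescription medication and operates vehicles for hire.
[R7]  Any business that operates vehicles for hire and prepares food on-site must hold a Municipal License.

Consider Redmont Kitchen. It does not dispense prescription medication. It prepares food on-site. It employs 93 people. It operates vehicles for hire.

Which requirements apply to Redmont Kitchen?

[R1] operates vehicles for hire; employees 93 ≥ 41 → Commercial Authorization not required.
[R2] operates vehicles for hire → Trade Permit required.
[R3] operates vehicles for hire; employees 93 > 79 → Annual License required.
[R4] does not dispense prescription medication → Regulatory Authorization not required.
[R5] employees 93 ≤ 101 → Annual Registration not required.
[R6] does not dispense prescription medication; operates vehicles for hire → Standard Registration not required.
[R7] operates vehicles for hire; prepares food on-site → Municipal License required.

Annual License, Municipal License, Trade Permit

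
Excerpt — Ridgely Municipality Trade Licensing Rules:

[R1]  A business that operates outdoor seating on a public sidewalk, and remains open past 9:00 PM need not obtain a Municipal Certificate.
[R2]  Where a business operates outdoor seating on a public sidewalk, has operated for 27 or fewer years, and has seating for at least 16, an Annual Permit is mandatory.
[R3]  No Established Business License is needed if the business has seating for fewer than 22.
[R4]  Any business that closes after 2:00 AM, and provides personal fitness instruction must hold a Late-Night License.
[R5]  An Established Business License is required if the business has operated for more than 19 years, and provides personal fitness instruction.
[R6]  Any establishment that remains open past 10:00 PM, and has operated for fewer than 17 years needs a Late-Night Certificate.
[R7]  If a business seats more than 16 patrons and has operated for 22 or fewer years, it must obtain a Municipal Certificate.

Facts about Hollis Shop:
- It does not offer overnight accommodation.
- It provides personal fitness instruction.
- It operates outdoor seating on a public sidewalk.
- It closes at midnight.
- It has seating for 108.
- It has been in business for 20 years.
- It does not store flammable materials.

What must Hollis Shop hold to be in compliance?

Annual Permit, Established Business License

[R1] operates outdoor seating on a public sidewalk; closes midnight, after 9:00 PM → exempt from Municipal Certificate.
[R2] operates outdoor seating on a public sidewalk; years in business 20 ≤ 27; seating 108 ≥ 16 → Annual Permit required.
[R3] seating 108 ≥ 22 → Established Business License exemption does not apply.
[R4] closes midnight, at/before 2:00 AM; provides personal fitness instruction → Late-Night License not required.
[R5] years in business 20 > 19; provides personal fitness instruction → Established Business License required.
[R6] closes midnight, after 10:00 PM; years in business 20 ≥ 17 → Late-Night Certificate not required.
[R7] seating 108 > 16; years in business 20 ≤ 22 → Municipal Certificate required.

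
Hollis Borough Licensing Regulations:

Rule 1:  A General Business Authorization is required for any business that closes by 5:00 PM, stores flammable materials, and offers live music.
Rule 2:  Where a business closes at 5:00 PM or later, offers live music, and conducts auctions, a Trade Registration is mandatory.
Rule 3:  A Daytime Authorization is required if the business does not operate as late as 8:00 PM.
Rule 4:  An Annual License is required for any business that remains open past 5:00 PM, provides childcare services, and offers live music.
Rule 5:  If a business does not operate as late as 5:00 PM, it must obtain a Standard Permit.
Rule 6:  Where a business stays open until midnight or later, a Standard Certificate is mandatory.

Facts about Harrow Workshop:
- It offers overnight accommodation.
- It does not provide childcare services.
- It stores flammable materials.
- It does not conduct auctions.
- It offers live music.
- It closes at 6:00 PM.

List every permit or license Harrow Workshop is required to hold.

Rule 1: closes 6:00 PM, after 5:00 PM; stores flammable materials; offers live music → General Business Authorization not required.
Rule 2: closes 6:00 PM, after 5:00 PM; offers live music; does not conduct auctions → Trade Registration not required.
Rule 3: closes 6:00 PM, at/before 8:00 PM → Daytime Authorization required.
Rule 4: closes 6:00 PM, after 5:00 PM; does not provide childcare services; offers live music → Annual License not required.
Rule 5: closes 6:00 PM, after 5:00 PM → Standard Permit not required.
Rule 6: closes 6:00 PM, at/before midnight → Standard Certificate not required.

Daytime Authorization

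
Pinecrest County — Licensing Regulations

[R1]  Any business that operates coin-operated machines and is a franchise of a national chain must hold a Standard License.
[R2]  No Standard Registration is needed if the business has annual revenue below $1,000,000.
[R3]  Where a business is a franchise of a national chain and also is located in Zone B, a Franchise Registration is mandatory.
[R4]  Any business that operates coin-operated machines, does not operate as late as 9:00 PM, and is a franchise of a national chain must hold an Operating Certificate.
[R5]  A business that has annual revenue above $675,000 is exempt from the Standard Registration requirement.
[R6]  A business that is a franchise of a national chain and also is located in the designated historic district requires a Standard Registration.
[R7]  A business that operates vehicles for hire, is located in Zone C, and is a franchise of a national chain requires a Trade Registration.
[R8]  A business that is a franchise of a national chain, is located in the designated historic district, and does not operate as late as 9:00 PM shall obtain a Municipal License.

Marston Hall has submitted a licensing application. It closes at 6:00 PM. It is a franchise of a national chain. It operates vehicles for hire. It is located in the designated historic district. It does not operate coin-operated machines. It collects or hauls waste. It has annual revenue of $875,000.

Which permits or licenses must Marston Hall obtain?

[R1] does not operate coin-operated machines; is a franchise of a national chain → Standard License not required.
[R2] revenue $875,000 < $1,000,000 → exempt from Standard Registration.
[R3] is a franchise of a national chain; is located in the designated historic district (not: is located in Zone B) → Franchise Registration not required.
[R4] does not operate coin-operated machines; closes 6:00 PM, at/before 9:00 PM; is a franchise of a national chain → Operating Certificate not required.
[R5] revenue $875,000 > $675,000 → exempt from Standard Registration.
[R6] is a franchise of a national chain; is located in the designated historic district → Standard Registration required.
[R7] operates vehicles for hire; is located in the designated historic district (not: is located in Zone C); is a franchise of a national chain → Trade Registration not required.
[R8] is a franchise of a national chain; is located in the designated historic district; closes 6:00 PM, at/before 9:00 PM → Municipal License required.

Municipal License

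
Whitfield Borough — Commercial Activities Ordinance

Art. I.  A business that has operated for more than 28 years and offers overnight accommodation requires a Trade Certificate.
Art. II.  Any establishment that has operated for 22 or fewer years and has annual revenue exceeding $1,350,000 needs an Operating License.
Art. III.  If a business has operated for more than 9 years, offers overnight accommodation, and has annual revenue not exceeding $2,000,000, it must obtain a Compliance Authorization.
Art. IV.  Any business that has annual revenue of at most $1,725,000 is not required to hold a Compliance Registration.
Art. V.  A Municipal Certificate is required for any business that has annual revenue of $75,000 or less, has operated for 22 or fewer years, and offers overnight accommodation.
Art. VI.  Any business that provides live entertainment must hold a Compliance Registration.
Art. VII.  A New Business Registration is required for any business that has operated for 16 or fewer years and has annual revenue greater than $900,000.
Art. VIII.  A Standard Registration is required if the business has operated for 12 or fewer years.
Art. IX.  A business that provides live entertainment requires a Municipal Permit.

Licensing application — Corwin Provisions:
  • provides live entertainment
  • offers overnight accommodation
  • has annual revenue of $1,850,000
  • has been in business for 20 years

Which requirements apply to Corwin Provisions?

Art. I. years in business 20 ≤ 28; offers overnight accommodation → Trade Certificate not required.
Art. II. years in business 20 ≤ 22; revenue $1,850,000 > $1,350,000 → Operating License required.
Art. III. years in business 20 > 9; offers overnight accommodation; revenue $1,850,000 ≤ $2,000,000 → Compliance Authorization required.
Art. IV. revenue $1,850,000 > $1,725,000 → Compliance Registration exemption does not apply.
Art. V. revenue $1,850,000 > $75,000; years in business 20 ≤ 22; offers overnight accommodation → Municipal Certificate not required.
Art. VI. provides live entertainment → Compliance Registration required.
Art. VII. years in business 20 > 16; revenue $1,850,000 > $900,000 → New Business Registration not required.
Art. VIII. years in business 20 > 12 → Standard Registration not required.
Art. IX. provides live entertainment → Municipal Permit required.

Compliance Authorization, Compliance Registration, Municipal Permit, Operating License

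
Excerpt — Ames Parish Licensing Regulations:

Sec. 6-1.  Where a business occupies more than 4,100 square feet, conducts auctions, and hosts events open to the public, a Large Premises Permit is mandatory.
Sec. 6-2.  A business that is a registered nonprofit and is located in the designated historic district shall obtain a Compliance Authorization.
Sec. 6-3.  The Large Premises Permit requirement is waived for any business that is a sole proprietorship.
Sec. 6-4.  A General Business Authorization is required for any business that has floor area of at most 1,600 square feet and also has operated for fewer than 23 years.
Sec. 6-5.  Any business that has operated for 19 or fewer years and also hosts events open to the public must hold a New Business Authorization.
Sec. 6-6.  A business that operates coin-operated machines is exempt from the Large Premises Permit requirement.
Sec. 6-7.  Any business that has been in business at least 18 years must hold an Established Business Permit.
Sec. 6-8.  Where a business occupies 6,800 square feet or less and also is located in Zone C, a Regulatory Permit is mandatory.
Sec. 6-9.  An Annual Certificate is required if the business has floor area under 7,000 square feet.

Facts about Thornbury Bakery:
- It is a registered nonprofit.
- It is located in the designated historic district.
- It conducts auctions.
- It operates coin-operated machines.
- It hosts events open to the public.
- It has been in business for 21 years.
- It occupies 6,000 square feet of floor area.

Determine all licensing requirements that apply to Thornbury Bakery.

Annual Certificate, Compliance Authorization, Established Business Permit

Sec. 6-1. floor area 6,000 square feet > 4,100 square feet; conducts auctions; hosts events open to the public → Large Premises Permit required.
Sec. 6-2. is a registered nonprofit; is located in the designated historic district → Compliance Authorization required.
Sec. 6-3. is a registered nonprofit (not: is a sole proprietorship) → Large Premises Permit exemption does not apply.
Sec. 6-4. floor area 6,000 square feet > 1,600 square feet; years in business 21 < 23 → General Business Authorization not required.
Sec. 6-5. years in business 21 > 19; hosts events open to the public → New Business Authorization not required.
Sec. 6-6. operates coin-operated machines → exempt from Large Premises Permit.
Sec. 6-7. years in business 21 ≥ 18 → Established Business Permit required.
Sec. 6-8. floor area 6,000 square feet ≤ 6,800 square feet; is located in the designated historic district (not: is located in Zone C) → Regulatory Permit not required.
Sec. 6-9. floor area 6,000 square feet < 7,000 square feet → Annual Certificate required.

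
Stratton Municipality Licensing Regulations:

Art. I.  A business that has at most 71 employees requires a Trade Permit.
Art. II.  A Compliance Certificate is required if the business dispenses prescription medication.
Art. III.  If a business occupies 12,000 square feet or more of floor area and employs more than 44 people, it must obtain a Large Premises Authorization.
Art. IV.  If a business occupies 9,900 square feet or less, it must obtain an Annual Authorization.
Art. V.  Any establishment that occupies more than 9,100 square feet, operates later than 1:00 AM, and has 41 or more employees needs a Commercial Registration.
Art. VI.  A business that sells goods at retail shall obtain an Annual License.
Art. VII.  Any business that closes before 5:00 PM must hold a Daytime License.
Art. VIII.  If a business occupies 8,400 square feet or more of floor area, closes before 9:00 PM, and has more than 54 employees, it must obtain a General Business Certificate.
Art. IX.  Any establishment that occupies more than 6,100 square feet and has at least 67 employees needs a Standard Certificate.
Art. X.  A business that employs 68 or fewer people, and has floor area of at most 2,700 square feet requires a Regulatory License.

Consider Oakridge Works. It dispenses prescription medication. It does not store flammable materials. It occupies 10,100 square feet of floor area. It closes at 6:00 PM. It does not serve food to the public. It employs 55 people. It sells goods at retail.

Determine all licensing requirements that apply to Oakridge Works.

Annual License, Compliance Certificate, General Business Certificate, Trade Permit

Art. I. employees 55 ≤ 71 → Trade Permit required.
Art. II. dispenses prescription medication → Compliance Certificate required.
Art. III. floor area 10,100 square feet < 12,000 square feet; employees 55 > 44 → Large Premises Authorization not required.
Art. IV. floor area 10,100 square feet > 9,900 square feet → Annual Authorization not required.
Art. V. floor area 10,100 square feet > 9,100 square feet; closes 6:00 PM, at/before 1:00 AM; employees 55 ≥ 41 → Commercial Registration not required.
Art. VI. sells goods at retail → Annual License required.
Art. VII. closes 6:00 PM, after 5:00 PM → Daytime License not required.
Art. VIII. floor area 10,100 square feet ≥ 8,400 square feet; closes 6:00 PM, at/before 9:00 PM; employees 55 > 54 → General Business Certificate required.
Art. IX. floor area 10,100 square feet > 6,100 square feet; employees 55 < 67 → Standard Certificate not required.
Art. X. employees 55 ≤ 68; floor area 10,100 square feet > 2,700 square feet → Regulatory License not required.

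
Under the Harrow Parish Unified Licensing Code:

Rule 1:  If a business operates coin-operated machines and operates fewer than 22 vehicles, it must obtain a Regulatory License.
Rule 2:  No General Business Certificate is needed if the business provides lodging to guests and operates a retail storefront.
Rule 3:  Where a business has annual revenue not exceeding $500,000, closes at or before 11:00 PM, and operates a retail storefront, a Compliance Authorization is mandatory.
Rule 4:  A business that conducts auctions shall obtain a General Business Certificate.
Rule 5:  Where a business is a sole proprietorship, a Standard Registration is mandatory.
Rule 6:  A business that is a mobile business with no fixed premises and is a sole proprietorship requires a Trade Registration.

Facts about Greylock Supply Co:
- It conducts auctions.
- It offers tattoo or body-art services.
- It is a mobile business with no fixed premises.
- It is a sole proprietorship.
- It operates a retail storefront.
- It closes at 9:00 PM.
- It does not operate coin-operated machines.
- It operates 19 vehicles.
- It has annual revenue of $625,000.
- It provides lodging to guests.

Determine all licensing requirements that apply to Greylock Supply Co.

Standard Registration, Trade Registration

Rule 1: does not operate coin-operated machines; vehicles 19 < 22 → Regulatory License not required.
Rule 2: provides lodging to guests; operates a retail storefront → exempt from General Business Certificate.
Rule 3: revenue $625,000 > $500,000; closes 9:00 PM, at/before 11:00 PM; operates a retail storefront → Compliance Authorization not required.
Rule 4: conducts auctions → General Business Certificate required.
Rule 5: is a sole proprietorship → Standard Registration required.
Rule 6: is a mobile business with no fixed premises; is a sole proprietorship → Trade Registration required.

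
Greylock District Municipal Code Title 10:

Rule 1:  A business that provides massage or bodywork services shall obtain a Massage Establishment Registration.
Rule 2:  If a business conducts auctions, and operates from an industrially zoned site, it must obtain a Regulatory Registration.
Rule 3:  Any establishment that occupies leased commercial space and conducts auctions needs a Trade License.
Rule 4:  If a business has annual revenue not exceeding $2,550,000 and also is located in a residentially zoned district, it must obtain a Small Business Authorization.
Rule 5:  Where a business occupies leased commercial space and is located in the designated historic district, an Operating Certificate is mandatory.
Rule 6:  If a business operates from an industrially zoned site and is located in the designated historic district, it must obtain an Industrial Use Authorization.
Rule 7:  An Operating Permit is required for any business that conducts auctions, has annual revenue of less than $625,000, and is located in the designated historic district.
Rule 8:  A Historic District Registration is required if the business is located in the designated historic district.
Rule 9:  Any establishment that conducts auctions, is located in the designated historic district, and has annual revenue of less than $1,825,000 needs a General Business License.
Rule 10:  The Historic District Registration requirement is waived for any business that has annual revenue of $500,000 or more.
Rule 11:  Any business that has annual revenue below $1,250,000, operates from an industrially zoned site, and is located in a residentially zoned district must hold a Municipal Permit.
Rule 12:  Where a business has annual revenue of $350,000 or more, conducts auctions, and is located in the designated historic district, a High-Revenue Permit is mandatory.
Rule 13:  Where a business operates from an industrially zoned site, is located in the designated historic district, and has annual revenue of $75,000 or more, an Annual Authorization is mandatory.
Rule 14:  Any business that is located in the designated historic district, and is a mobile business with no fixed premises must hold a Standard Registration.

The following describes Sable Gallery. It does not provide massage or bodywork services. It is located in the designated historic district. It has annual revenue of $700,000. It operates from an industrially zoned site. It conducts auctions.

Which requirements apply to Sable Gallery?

Annual Authorization, General Business License, High-Revenue Permit, Industrial Use Authorization, Regulatory Registration

Rule 1: does not provide massage or bodywork services → Massage Establishment Registration not required.
Rule 2: conducts auctions; operates from an industrially zoned site → Regulatory Registration required.
Rule 3: operates from an industrially zoned site (not: occupies leased commercial space); conducts auctions → Trade License not required.
Rule 4: revenue $700,000 ≤ $2,550,000; is located in the designated historic district (not: is located in a residentially zoned district) → Small Business Authorization not required.
Rule 5: operates from an industrially zoned site (not: occupies leased commercial space); is located in the designated historic district → Operating Certificate not required.
Rule 6: operates from an industrially zoned site; is located in the designated historic district → Industrial Use Authorization required.
Rule 7: conducts auctions; revenue $700,000 ≥ $625,000; is located in the designated historic district → Operating Permit not required.
Rule 8: is located in the designated historic district → Historic District Registration required.
Rule 9: conducts auctions; is located in the designated historic district; revenue $700,000 < $1,825,000 → General Business License required.
Rule 10: revenue $700,000 ≥ $500,000 → exempt from Historic District Registration.
Rule 11: revenue $700,000 < $1,250,000; operates from an industrially zoned site; is located in the designated historic district (not: is located in a residentially zoned district) → Municipal Permit not required.
Rule 12: revenue $700,000 ≥ $350,000; conducts auctions; is located in the designated historic district → High-Revenue Permit required.
Rule 13: operates from an industrially zoned site; is located in the designated historic district; revenue $700,000 ≥ $75,000 → Annual Authorization required.
Rule 14: is located in the designated historic district; operates from an industrially zoned site (not: is a mobile business with no fixed premises) → Standard Registration not required.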